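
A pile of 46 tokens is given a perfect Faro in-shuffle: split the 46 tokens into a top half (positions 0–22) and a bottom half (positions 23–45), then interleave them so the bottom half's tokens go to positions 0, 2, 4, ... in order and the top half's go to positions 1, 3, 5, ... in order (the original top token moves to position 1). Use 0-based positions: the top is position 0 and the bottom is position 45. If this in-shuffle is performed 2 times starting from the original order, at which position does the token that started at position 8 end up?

35

Track the token's position through each in-shuffle:
8 → 17 → 35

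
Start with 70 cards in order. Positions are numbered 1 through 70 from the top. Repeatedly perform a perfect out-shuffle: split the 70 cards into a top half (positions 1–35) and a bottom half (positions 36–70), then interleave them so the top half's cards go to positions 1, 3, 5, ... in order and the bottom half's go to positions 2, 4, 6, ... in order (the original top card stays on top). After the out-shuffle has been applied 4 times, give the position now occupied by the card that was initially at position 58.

Track the card's position through each out-shuffle:
58 → 46 → 22 → 43 → 16

16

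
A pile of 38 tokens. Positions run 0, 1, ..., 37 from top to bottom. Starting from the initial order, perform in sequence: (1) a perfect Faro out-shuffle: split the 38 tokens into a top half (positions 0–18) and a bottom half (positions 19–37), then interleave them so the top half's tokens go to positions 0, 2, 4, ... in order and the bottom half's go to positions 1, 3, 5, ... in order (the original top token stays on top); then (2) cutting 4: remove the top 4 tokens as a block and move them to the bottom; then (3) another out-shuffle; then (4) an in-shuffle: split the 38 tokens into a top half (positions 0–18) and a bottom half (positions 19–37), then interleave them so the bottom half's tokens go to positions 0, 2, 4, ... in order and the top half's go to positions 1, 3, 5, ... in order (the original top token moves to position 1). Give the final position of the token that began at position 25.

Track the token from position 25 forward through each operation:
  after op 1 (out-shuffle): 25 → 13
  after op 2 (cut 4): 13 → 9
  after op 3 (out-shuffle): 9 → 18
  after op 4 (in-shuffle): 18 → 37

37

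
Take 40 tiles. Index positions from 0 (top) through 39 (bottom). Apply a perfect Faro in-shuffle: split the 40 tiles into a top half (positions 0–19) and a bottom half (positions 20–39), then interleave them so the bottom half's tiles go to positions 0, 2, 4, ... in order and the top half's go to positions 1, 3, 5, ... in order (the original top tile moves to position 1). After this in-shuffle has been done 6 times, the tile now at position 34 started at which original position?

13

Work backwards from position 34, undoing one in-shuffle at a time:
34 ← 37 ← 18 ← 29 ← 14 ← 27 ← 13
So the tile now at position 34 started at position 13.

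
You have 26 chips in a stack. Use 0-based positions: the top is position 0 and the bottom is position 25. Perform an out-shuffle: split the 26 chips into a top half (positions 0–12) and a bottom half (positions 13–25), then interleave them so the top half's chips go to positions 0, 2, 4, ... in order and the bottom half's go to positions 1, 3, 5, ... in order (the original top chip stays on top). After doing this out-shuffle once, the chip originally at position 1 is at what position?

2

Track the chip's position through each out-shuffle:
1 → 2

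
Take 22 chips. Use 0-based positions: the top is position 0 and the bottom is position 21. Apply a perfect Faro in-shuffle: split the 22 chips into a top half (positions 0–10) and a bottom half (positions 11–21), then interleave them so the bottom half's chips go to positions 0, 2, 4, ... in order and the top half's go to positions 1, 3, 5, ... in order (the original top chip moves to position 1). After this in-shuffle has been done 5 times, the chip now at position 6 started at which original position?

10

Work backwards from position 6, undoing one in-shuffle at a time:
6 ← 14 ← 18 ← 20 ← 21 ← 10
So the chip now at position 6 started at position 10.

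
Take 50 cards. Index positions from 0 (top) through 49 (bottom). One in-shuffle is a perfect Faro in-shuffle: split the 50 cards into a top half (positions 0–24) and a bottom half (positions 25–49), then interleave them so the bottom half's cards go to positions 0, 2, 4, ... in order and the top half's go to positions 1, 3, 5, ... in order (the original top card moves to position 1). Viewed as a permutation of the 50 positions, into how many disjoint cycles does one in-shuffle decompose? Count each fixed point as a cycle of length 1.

Trace each unvisited position around until it returns:
(0 1 3 7 15 31 12 25) (2 5 11 23 47 44 38 26) (4 9 19 39 28 6 13 27) (8 17 35 20 41 32 14 29) (10 21 43 36 22 45 40 30) (16 33) (18 37 24 49 48 46 42 34)
7 cycles in total.

7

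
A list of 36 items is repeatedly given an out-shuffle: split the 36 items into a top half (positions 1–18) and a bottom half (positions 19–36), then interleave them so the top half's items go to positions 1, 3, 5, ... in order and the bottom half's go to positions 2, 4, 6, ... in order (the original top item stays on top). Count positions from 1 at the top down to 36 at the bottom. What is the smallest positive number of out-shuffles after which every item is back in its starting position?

12

The out-shuffle permutes the 36 positions with cycle lengths [1, 1, 3, 3, 4, 12, 12].
Every item is home exactly when every cycle has completed a whole number of laps, i.e. after lcm(1, 3, 4, 12) = 12 out-shuffles.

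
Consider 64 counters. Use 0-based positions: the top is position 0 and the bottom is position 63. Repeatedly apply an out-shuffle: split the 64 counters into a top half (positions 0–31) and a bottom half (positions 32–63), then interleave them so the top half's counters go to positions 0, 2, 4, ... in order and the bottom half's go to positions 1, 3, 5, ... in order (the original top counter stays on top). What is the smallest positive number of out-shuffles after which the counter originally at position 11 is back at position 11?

6

Follow position 11 under repeated out-shuffles:
11 → 22 → 44 → 25 → 50 → 37 → 11
It first returns after 6 out-shuffles.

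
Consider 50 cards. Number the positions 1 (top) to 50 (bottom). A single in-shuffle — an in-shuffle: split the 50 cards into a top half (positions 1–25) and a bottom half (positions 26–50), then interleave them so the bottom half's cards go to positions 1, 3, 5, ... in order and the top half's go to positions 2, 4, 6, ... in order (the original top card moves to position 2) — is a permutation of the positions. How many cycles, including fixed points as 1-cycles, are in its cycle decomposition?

Trace each unvisited position around until it returns:
(1 2 4 8 16 32 13 26) (3 6 12 24 48 45 39 27) (5 10 20 40 29 7 14 28) (9 18 36 21 42 33 15 30) (11 22 44 37 23 46 41 31) (17 34) (19 38 25 50 49 47 43 35)
7 cycles in total.

7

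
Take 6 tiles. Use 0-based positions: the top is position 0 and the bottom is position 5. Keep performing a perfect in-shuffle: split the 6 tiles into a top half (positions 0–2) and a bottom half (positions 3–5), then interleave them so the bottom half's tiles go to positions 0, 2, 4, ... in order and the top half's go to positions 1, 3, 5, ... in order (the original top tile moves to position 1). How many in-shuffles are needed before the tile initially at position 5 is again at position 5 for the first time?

Follow position 5 under repeated in-shuffles:
5 → 4 → 2 → 5
It first returns after 3 in-shuffles.

3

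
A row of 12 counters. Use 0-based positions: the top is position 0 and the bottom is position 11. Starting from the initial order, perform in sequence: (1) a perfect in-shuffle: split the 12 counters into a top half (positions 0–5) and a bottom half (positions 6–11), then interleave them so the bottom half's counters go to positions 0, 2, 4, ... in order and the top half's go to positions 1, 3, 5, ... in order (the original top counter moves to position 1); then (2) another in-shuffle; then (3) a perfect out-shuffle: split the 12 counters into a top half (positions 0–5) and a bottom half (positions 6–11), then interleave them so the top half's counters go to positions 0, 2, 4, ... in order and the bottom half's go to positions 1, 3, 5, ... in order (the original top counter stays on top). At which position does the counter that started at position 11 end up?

Track the counter from position 11 forward through each operation:
  after op 1 (in-shuffle): 11 → 10
  after op 2 (in-shuffle): 10 → 8
  after op 3 (out-shuffle): 8 → 5

5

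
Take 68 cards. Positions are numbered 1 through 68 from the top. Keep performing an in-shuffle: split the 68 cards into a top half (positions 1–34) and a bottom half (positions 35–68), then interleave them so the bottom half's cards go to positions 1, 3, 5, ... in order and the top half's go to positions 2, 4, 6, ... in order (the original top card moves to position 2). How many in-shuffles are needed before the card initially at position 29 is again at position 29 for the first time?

Follow position 29 under repeated in-shuffles:
29 → 58 → 47 → 25 → 50 → 31 → 62 → 55 → ... → 29 (length 22)
It first returns after 22 in-shuffles.

22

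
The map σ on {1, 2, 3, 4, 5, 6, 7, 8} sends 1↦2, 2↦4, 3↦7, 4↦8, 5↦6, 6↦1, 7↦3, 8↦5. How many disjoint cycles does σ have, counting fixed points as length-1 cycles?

Cycle decomposition: (1 2 4 8 5 6) (3 7).
2 cycles.

2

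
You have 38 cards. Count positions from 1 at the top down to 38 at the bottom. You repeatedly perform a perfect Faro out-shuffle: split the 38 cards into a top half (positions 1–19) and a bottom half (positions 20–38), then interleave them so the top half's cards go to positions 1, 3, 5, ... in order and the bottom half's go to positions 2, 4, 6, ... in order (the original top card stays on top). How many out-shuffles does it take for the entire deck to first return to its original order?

The out-shuffle permutes the 38 positions with cycle lengths [1, 1, 36].
Every card is home exactly when every cycle has completed a whole number of laps, i.e. after lcm(1, 36) = 36 out-shuffles.

36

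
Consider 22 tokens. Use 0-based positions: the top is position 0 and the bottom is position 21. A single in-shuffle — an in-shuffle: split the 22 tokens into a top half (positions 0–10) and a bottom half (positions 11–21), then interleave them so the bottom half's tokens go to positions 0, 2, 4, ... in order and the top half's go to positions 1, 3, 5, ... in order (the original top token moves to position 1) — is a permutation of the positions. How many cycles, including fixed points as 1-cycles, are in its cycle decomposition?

2

Trace each unvisited position around until it returns:
(0 1 3 7 15 8 ... len 11) (4 9 19 16 10 21 ... len 11)
2 cycles in total.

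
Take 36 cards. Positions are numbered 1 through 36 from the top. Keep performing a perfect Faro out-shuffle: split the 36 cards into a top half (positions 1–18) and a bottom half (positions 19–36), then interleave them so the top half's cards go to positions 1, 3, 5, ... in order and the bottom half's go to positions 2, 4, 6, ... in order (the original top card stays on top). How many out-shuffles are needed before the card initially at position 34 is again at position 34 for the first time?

12

Follow position 34 under repeated out-shuffles:
34 → 32 → 28 → 20 → 4 → 7 → 13 → 25 → 14 → 27 → 18 → 35 → 34
It first returns after 12 out-shuffles.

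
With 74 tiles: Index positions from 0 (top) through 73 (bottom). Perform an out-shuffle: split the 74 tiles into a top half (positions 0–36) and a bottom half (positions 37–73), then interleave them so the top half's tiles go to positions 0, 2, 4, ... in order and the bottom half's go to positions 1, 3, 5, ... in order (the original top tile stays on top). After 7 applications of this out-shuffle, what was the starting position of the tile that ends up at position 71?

65

Work backwards from position 71, undoing one out-shuffle at a time:
71 ← 72 ← 36 ← 18 ← 9 ← 41 ← 57 ← 65
So the tile now at position 71 started at position 65.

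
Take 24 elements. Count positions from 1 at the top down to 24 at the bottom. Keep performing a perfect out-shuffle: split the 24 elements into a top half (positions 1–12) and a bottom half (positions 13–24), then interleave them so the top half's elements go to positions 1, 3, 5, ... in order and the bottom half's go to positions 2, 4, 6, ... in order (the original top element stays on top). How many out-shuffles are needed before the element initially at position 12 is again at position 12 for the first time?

11

Follow position 12 under repeated out-shuffles:
12 → 23 → 22 → 20 → 16 → 8 → 15 → 6 → 11 → 21 → 18 → 12
It first returns after 11 out-shuffles.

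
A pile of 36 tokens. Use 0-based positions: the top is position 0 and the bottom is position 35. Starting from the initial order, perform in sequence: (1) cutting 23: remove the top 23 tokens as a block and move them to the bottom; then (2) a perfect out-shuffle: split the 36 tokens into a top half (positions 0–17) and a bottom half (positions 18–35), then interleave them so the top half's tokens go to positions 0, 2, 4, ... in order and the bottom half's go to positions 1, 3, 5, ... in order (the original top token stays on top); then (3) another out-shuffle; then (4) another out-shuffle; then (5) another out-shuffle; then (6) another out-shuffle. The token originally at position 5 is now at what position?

16

Track the token from position 5 forward through each operation:
  after op 1 (cut 23): 5 → 18
  after op 2 (out-shuffle): 18 → 1
  after op 3 (out-shuffle): 1 → 2
  after op 4 (out-shuffle): 2 → 4
  after op 5 (out-shuffle): 4 → 8
  after op 6 (out-shuffle): 8 → 16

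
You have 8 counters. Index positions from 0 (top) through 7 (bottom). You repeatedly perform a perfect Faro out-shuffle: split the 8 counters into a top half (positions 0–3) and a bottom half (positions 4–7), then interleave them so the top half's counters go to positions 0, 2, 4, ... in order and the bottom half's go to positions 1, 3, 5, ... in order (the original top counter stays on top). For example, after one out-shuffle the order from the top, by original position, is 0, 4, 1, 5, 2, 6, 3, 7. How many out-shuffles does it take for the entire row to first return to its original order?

The out-shuffle permutes the 8 positions with cycle lengths [1, 1, 3, 3].
Every counter is home exactly when every cycle has completed a whole number of laps, i.e. after lcm(1, 3) = 3 out-shuffles.

3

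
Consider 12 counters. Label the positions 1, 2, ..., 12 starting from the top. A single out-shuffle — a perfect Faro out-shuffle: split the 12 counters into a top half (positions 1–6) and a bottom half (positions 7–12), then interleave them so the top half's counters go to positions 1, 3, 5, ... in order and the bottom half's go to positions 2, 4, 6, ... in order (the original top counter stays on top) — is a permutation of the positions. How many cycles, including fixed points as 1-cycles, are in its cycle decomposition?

3

Trace each unvisited position around until it returns:
(1) (2 3 5 9 6 11 10 8 4 7) (12)
3 cycles in total.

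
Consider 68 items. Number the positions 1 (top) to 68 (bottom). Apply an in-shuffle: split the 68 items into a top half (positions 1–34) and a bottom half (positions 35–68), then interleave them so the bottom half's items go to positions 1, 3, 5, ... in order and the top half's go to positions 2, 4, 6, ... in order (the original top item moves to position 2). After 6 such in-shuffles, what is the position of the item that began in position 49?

31

Track the item's position through each in-shuffle:
49 → 29 → 58 → 47 → 25 → 50 → 31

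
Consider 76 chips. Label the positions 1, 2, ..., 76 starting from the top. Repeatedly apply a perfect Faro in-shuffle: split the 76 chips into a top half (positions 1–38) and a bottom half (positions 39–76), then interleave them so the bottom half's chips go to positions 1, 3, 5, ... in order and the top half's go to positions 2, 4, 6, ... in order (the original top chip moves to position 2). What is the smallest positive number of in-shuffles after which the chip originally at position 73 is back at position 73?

30

Follow position 73 under repeated in-shuffles:
73 → 69 → 61 → 45 → 13 → 26 → 52 → 27 → ... → 73 (length 30)
It first returns after 30 in-shuffles.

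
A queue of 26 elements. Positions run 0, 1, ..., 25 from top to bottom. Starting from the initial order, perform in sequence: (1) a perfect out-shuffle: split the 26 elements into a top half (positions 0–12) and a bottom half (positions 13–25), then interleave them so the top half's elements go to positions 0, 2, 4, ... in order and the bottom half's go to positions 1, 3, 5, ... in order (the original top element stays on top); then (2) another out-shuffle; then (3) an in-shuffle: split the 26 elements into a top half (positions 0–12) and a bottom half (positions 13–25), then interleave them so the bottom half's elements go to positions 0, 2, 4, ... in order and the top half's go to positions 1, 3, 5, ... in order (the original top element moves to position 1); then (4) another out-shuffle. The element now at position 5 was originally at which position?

Undo the operations in reverse order, starting from position 5:
  undo op 4 (out-shuffle, from bottom half): 5 ← 15
  undo op 3 (in-shuffle, from top half): 15 ← 7
  undo op 2 (out-shuffle, from bottom half): 7 ← 16
  undo op 1 (out-shuffle, from top half): 16 ← 8
So the element at position 5 came from original position 8.

8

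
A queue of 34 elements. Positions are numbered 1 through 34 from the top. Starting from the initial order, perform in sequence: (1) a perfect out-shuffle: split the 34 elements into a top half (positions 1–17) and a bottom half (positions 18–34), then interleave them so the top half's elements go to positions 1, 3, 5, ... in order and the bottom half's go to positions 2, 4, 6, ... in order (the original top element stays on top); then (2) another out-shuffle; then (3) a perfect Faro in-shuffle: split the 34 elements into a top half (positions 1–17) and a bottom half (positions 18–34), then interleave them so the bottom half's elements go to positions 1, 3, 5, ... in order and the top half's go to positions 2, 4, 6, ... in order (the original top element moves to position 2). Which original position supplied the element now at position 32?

13

Undo the operations in reverse order, starting from position 32:
  undo op 3 (in-shuffle, from top half): 32 ← 16
  undo op 2 (out-shuffle, from bottom half): 16 ← 25
  undo op 1 (out-shuffle, from top half): 25 ← 13
So the element at position 32 came from original position 13.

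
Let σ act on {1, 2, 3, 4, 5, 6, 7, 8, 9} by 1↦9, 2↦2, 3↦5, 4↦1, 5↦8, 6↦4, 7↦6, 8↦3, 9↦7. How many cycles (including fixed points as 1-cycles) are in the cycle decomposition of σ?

Cycle decomposition: (1 9 7 6 4) (2) (3 5 8).
3 cycles.

3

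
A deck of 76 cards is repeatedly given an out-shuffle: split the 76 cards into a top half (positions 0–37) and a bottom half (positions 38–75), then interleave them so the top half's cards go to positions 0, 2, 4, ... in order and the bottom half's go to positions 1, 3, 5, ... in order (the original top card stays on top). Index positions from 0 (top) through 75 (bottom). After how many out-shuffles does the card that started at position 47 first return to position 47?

20

Follow position 47 under repeated out-shuffles:
47 → 19 → 38 → 1 → 2 → 4 → 8 → 16 → 32 → 64 → 53 → 31 → 62 → 49 → 23 → 46 → 17 → 34 → 68 → 61 → 47
It first returns after 20 out-shuffles.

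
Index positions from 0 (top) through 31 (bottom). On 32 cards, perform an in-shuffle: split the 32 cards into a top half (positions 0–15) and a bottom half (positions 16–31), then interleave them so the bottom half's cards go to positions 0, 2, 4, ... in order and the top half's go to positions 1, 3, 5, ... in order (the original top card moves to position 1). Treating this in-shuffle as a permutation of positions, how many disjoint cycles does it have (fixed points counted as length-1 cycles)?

Trace each unvisited position around until it returns:
(0 1 3 7 15 31 30 28 24 16) (2 5 11 23 14 29 26 20 8 17) (4 9 19 6 13 27 22 12 25 18) (10 21)
4 cycles in total.

4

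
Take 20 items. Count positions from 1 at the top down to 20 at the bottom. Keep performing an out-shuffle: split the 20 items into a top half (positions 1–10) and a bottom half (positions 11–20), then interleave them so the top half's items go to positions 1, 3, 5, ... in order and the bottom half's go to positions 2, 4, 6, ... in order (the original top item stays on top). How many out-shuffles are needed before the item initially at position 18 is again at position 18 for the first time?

18

Follow position 18 under repeated out-shuffles:
18 → 16 → 12 → 4 → 7 → 13 → 6 → 11 → 2 → 3 → 5 → 9 → 17 → 14 → 8 → 15 → 10 → 19 → 18
It first returns after 18 out-shuffles.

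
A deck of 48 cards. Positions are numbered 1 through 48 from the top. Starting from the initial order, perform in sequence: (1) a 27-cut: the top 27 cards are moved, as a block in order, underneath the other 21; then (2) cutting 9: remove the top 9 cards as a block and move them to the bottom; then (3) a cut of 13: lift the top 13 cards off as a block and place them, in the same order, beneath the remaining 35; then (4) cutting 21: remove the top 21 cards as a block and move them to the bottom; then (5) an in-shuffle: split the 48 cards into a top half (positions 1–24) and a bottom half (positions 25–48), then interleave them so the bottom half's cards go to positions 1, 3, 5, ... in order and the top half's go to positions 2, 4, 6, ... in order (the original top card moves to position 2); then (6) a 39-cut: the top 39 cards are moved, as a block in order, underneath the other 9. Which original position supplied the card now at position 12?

Undo the operations in reverse order, starting from position 12:
  undo op 6 (cut 39): 12 ← 3
  undo op 5 (in-shuffle, from bottom half): 3 ← 26
  undo op 4 (cut 21): 26 ← 47
  undo op 3 (cut 13): 47 ← 12
  undo op 2 (cut 9): 12 ← 21
  undo op 1 (cut 27): 21 ← 48
So the card at position 12 came from original position 48.

48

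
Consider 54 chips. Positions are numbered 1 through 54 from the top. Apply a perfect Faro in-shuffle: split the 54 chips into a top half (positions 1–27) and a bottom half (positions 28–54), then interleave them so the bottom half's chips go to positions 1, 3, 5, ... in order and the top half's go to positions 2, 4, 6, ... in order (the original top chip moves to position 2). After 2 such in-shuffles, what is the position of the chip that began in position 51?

Track the chip's position through each in-shuffle:
51 → 47 → 39

39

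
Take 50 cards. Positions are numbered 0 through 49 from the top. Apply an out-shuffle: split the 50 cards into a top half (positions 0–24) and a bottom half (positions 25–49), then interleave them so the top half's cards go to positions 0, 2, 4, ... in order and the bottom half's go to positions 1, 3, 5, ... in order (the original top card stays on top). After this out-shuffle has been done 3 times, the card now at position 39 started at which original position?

Work backwards from position 39, undoing one out-shuffle at a time:
39 ← 44 ← 22 ← 11
So the card now at position 39 started at position 11.

11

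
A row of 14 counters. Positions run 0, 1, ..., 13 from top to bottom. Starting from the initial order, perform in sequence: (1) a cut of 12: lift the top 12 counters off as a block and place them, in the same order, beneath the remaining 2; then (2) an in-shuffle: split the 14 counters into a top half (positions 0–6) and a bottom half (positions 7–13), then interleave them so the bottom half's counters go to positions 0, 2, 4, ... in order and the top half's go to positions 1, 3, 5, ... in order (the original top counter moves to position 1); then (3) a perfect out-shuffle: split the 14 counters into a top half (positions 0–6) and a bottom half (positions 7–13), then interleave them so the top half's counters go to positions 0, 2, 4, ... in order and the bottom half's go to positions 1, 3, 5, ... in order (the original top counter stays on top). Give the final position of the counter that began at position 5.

0

Track the counter from position 5 forward through each operation:
  after op 1 (cut 12): 5 → 7
  after op 2 (in-shuffle): 7 → 0
  after op 3 (out-shuffle): 0 → 0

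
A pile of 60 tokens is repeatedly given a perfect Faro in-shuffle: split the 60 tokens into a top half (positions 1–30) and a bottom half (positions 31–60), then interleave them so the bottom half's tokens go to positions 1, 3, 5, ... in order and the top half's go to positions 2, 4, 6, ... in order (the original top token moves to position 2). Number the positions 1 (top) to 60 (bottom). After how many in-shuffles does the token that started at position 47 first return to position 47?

60

Follow position 47 under repeated in-shuffles:
47 → 33 → 5 → 10 → 20 → 40 → 19 → 38 → ... → 47 (length 60)
It first returns after 60 in-shuffles.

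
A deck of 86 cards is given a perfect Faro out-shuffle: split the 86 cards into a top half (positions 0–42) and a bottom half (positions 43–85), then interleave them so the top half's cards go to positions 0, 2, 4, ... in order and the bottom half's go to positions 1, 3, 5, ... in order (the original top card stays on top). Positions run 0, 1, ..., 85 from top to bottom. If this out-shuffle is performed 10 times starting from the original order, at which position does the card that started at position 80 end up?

Track the card's position through each out-shuffle:
80 → 75 → 65 → 45 → 5 → 10 → 20 → 40 → 80 → 75 → 65

65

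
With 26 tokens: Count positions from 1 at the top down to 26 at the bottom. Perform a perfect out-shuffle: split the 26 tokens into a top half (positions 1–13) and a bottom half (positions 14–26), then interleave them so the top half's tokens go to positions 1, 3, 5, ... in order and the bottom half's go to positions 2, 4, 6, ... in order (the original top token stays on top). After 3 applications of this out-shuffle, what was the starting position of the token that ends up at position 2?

Work backwards from position 2, undoing one out-shuffle at a time:
2 ← 14 ← 20 ← 23
So the token now at position 2 started at position 23.

23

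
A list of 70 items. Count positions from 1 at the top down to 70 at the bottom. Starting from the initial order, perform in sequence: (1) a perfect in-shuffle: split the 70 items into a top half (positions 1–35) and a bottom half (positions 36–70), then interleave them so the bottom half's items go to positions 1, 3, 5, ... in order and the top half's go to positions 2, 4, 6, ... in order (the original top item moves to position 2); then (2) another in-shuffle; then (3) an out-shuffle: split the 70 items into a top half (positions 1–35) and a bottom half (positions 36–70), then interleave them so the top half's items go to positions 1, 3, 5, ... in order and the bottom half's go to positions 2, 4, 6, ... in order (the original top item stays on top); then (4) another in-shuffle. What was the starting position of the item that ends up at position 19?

59

Undo the operations in reverse order, starting from position 19:
  undo op 4 (in-shuffle, from bottom half): 19 ← 45
  undo op 3 (out-shuffle, from top half): 45 ← 23
  undo op 2 (in-shuffle, from bottom half): 23 ← 47
  undo op 1 (in-shuffle, from bottom half): 47 ← 59
So the item at position 19 came from original position 59.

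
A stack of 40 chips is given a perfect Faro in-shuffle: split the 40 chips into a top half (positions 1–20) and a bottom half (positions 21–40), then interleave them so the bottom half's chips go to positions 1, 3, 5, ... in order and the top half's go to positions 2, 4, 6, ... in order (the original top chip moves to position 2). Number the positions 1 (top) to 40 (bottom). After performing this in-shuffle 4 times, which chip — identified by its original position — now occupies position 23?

4

Work backwards from position 23, undoing one in-shuffle at a time:
23 ← 32 ← 16 ← 8 ← 4
So the chip now at position 23 started at position 4.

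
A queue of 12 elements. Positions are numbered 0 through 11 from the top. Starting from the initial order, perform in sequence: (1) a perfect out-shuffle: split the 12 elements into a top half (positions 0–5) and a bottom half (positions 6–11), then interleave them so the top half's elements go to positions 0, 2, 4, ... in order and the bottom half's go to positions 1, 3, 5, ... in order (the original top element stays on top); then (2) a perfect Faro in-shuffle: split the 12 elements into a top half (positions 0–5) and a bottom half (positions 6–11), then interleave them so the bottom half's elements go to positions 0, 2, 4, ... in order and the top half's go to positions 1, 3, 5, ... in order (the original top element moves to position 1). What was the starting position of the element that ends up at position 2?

9

Undo the operations in reverse order, starting from position 2:
  undo op 2 (in-shuffle, from bottom half): 2 ← 7
  undo op 1 (out-shuffle, from bottom half): 7 ← 9
So the element at position 2 came from original position 9.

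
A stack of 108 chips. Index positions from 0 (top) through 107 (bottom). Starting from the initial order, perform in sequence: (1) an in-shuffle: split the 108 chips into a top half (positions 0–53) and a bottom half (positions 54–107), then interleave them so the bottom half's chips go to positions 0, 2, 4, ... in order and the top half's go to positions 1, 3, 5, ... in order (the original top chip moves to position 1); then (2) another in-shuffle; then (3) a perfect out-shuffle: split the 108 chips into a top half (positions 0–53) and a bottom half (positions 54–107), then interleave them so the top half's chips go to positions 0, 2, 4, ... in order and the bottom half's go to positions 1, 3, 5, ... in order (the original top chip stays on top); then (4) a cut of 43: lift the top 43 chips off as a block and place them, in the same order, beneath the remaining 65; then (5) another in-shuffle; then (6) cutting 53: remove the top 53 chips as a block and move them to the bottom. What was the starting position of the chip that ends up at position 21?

Undo the operations in reverse order, starting from position 21:
  undo op 6 (cut 53): 21 ← 74
  undo op 5 (in-shuffle, from bottom half): 74 ← 91
  undo op 4 (cut 43): 91 ← 26
  undo op 3 (out-shuffle, from top half): 26 ← 13
  undo op 2 (in-shuffle, from top half): 13 ← 6
  undo op 1 (in-shuffle, from bottom half): 6 ← 57
So the chip at position 21 came from original position 57.

57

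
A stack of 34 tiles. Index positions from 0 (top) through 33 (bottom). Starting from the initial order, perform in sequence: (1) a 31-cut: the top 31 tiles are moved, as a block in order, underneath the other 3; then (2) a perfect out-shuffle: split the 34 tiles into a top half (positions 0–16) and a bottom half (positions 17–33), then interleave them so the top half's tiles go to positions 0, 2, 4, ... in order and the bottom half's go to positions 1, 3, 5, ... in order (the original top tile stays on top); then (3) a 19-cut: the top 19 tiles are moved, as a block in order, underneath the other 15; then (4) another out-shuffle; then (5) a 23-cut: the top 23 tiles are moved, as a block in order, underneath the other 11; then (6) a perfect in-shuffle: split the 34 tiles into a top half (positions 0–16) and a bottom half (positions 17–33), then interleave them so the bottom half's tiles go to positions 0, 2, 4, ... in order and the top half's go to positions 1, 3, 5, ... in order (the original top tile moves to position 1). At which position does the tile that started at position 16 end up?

Track the tile from position 16 forward through each operation:
  after op 1 (cut 31): 16 → 19
  after op 2 (out-shuffle): 19 → 5
  after op 3 (cut 19): 5 → 20
  after op 4 (out-shuffle): 20 → 7
  after op 5 (cut 23): 7 → 18
  after op 6 (in-shuffle): 18 → 2

2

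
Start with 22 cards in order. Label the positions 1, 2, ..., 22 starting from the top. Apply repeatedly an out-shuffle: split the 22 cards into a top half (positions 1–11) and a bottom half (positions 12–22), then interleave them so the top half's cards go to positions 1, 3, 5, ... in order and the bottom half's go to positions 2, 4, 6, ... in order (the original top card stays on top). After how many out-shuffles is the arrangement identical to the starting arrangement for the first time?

The out-shuffle permutes the 22 positions with cycle lengths [1, 1, 2, 3, 3, 6, 6].
Every card is home exactly when every cycle has completed a whole number of laps, i.e. after lcm(1, 2, 3, 6) = 6 out-shuffles.

6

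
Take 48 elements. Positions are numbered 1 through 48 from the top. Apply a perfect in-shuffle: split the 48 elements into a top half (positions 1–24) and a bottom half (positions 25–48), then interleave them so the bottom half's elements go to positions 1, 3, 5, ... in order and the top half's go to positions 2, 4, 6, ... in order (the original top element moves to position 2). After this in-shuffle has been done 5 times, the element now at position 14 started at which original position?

28

Work backwards from position 14, undoing one in-shuffle at a time:
14 ← 7 ← 28 ← 14 ← 7 ← 28
So the element now at position 14 started at position 28.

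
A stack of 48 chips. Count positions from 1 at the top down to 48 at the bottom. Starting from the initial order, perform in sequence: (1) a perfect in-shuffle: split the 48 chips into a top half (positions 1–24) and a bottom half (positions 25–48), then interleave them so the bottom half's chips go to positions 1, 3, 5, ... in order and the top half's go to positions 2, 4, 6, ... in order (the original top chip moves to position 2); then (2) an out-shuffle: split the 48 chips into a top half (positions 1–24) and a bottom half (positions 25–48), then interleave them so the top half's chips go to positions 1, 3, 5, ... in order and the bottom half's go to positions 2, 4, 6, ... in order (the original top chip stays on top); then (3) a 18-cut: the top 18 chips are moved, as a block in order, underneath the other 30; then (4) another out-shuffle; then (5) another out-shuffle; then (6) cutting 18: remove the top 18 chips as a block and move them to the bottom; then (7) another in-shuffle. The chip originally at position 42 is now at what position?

Track the chip from position 42 forward through each operation:
  after op 1 (in-shuffle): 42 → 35
  after op 2 (out-shuffle): 35 → 22
  after op 3 (cut 18): 22 → 4
  after op 4 (out-shuffle): 4 → 7
  after op 5 (out-shuffle): 7 → 13
  after op 6 (cut 18): 13 → 43
  after op 7 (in-shuffle): 43 → 37

37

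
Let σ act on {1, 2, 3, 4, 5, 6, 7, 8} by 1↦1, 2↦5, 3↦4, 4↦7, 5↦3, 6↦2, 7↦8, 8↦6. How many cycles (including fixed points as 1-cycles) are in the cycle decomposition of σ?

Cycle decomposition: (1) (2 5 3 4 7 8 6).
2 cycles.

2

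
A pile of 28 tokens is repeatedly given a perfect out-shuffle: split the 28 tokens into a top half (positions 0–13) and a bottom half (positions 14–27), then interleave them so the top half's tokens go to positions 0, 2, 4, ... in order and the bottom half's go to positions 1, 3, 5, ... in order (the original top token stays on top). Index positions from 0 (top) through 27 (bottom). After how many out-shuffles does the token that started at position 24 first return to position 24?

Follow position 24 under repeated out-shuffles:
24 → 21 → 15 → 3 → 6 → 12 → 24
It first returns after 6 out-shuffles.

6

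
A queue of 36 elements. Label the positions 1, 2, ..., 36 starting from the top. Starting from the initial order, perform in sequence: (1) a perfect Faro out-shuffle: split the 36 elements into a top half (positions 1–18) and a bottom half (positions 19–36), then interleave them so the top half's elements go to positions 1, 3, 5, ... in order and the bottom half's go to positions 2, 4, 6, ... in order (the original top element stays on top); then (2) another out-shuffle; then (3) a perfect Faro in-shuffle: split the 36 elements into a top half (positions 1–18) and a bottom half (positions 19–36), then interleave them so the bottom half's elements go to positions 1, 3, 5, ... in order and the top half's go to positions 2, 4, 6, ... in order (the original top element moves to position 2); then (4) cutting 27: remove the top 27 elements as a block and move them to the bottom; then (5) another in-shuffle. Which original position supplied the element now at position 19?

Undo the operations in reverse order, starting from position 19:
  undo op 5 (in-shuffle, from bottom half): 19 ← 28
  undo op 4 (cut 27): 28 ← 19
  undo op 3 (in-shuffle, from bottom half): 19 ← 28
  undo op 2 (out-shuffle, from bottom half): 28 ← 32
  undo op 1 (out-shuffle, from bottom half): 32 ← 34
So the element at position 19 came from original position 34.

34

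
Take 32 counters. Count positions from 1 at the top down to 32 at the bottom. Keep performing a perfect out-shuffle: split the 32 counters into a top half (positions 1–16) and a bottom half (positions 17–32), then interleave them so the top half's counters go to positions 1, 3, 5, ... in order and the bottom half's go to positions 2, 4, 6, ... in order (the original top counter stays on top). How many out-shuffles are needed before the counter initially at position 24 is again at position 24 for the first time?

5

Follow position 24 under repeated out-shuffles:
24 → 16 → 31 → 30 → 28 → 24
It first returns after 5 out-shuffles.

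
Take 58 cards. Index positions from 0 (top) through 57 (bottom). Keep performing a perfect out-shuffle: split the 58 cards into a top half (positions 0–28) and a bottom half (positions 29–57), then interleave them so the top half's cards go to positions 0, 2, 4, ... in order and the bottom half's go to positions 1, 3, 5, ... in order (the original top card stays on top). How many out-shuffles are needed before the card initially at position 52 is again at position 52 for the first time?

18

Follow position 52 under repeated out-shuffles:
52 → 47 → 37 → 17 → 34 → 11 → 22 → 44 → 31 → 5 → 10 → 20 → 40 → 23 → 46 → 35 → 13 → 26 → 52
It first returns after 18 out-shuffles.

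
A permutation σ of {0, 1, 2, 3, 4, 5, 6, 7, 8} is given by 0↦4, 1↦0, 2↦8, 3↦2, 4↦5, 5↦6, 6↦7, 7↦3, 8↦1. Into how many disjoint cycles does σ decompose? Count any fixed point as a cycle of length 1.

1

Cycle decomposition: (0 4 5 6 7 3 2 8 1).
1 cycle.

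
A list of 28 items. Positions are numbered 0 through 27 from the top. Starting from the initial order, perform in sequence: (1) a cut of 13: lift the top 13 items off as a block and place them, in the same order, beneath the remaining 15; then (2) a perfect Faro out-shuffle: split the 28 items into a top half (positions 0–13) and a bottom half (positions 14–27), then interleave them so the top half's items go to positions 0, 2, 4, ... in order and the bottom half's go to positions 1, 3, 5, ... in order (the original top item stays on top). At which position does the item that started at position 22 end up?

18

Track the item from position 22 forward through each operation:
  after op 1 (cut 13): 22 → 9
  after op 2 (out-shuffle): 9 → 18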